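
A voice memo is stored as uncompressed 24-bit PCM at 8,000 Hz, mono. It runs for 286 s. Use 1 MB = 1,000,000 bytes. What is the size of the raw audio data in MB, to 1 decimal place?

6.9 MB

Bytes = 8,000 samples/s × 286 s × 3 bytes/sample × 1 ch = 6,864,000 bytes.
6,864,000 / 1,000,000 = 6.9 MB.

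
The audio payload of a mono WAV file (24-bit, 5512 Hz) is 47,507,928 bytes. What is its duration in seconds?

2,873 seconds

Byte rate = 5,512 × 3 × 1 = 16,536 bytes/s.
Duration = 47,507,928 / 16,536 = 2,873 s.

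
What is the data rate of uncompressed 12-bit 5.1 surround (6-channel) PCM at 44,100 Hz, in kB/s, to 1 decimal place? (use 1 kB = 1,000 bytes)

396.9 kB/s

Bit rate = 44,100 × 12 × 6 = 3,175,200 bits/s.
3,175,200 / 8 = 396,900 B/s = 396.9 kB/s.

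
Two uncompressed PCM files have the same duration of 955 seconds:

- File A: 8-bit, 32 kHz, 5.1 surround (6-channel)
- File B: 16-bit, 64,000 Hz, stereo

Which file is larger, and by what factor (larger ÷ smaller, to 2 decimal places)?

File B, by a factor of 1.33

File A: 32,000 × 1 × 6 = 192,000 bytes/s.
File B: 64,000 × 2 × 2 = 256,000 bytes/s.
File B is larger; ratio = 244,480,000 / 183,360,000 = 1.33.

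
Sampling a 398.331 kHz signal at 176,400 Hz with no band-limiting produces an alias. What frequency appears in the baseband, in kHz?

45.531 kHz

Nyquist = 176,400/2 = 88,200 Hz; 398,331 Hz exceeds it.
Alias = |398,331 − 2×176,400| = |398,331 − 352,800| = 45,531 Hz = 45.531 kHz.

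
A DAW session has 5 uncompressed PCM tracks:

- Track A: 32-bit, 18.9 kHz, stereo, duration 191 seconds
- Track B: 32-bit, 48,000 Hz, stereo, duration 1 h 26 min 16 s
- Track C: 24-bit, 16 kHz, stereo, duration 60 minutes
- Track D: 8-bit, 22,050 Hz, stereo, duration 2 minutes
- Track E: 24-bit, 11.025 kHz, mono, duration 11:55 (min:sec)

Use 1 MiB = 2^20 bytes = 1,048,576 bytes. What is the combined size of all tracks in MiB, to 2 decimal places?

2280.24 MiB

Track A: 18,900 × 191 × 4 × 2 = 28,879,200 bytes.
Track B: 1 h 26 min 16 s = 5,176 s; 48,000 × 5,176 × 4 × 2 = 1,987,584,000 bytes.
Track C: 60 minutes = 3,600 s; 16,000 × 3,600 × 3 × 2 = 345,600,000 bytes.
Track D: 2 minutes = 120 s; 22,050 × 120 × 1 × 2 = 5,292,000 bytes.
Track E: 11:55 (min:sec) = 715 s; 11,025 × 715 × 3 × 1 = 23,648,625 bytes.
Total = 2,391,003,825 bytes = 2280.24 MiB.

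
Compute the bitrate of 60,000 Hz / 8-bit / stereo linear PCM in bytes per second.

Bit rate = 60,000 × 8 × 2 = 960,000 bits/s.
960,000 / 8 = 120,000 bytes/s.

120,000 bytes/s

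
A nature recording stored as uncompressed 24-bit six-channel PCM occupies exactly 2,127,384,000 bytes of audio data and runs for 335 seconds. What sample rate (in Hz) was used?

352,800 Hz

Bytes = sample_rate × seconds × bytes_per_sample × channels.
sample_rate = 2,127,384,000 / (335 × 3 × 6) = 2,127,384,000 / 6,030 = 352,800 Hz.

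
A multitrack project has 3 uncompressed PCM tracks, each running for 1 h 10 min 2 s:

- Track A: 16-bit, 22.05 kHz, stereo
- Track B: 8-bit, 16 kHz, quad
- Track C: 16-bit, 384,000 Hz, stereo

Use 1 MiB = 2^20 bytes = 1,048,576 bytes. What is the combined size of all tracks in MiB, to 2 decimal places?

1 h 10 min 2 s = 4,202 s.
Track A: 22,050 × 4,202 × 2 × 2 = 370,616,400 bytes.
Track B: 16,000 × 4,202 × 1 × 4 = 268,928,000 bytes.
Track C: 384,000 × 4,202 × 2 × 2 = 6,454,272,000 bytes.
Total = 7,093,816,400 bytes = 6765.19 MiB.

6765.19 MiB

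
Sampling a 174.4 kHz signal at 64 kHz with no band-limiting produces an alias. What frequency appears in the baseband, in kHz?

Nyquist = 64,000/2 = 32,000 Hz; 174,400 Hz exceeds it.
Alias = |174,400 − 3×64,000| = |174,400 − 192,000| = 17,600 Hz = 17.6 kHz.

17.6 kHz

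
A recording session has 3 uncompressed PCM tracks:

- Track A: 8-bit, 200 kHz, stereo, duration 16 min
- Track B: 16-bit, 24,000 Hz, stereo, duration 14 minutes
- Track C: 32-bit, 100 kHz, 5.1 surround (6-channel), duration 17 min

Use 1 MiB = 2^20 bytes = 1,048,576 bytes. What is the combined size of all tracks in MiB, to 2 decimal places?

Track A: 16 min = 960 s; 200,000 × 960 × 1 × 2 = 384,000,000 bytes.
Track B: 14 minutes = 840 s; 24,000 × 840 × 2 × 2 = 80,640,000 bytes.
Track C: 17 min = 1,020 s; 100,000 × 1,020 × 4 × 6 = 2,448,000,000 bytes.
Total = 2,912,640,000 bytes = 2777.71 MiB.

2777.71 MiB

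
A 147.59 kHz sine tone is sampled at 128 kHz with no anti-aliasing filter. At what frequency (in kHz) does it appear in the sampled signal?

19.59 kHz

Nyquist = 128,000/2 = 64,000 Hz; 147,590 Hz exceeds it.
Alias = |147,590 − 1×128,000| = |147,590 − 128,000| = 19,590 Hz = 19.59 kHz.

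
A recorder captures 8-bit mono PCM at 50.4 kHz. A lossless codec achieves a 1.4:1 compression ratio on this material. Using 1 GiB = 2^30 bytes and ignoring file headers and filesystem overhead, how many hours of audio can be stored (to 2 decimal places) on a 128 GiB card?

Uncompressed byte rate = 50,400 × 1 × 1 = 50,400 bytes/s.
After 1.4:1 compression, effective rate ≈ 36000 bytes/s.
Capacity = 128 × 1,073,741,824 = 137,438,953,472 bytes.
137,438,953,472 / effective rate ≈ 3817748.71 s → 1060.49 hours.

1060.49 hours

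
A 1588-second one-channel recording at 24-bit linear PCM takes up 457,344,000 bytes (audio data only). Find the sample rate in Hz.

96,000 Hz

Bytes = sample_rate × seconds × bytes_per_sample × channels.
sample_rate = 457,344,000 / (1,588 × 3 × 1) = 457,344,000 / 4,764 = 96,000 Hz.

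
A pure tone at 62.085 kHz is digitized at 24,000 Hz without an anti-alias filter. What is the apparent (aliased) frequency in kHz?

Nyquist = 24,000/2 = 12,000 Hz; 62,085 Hz exceeds it.
Alias = |62,085 − 3×24,000| = |62,085 − 72,000| = 9,915 Hz = 9.915 kHz.

9.915 kHz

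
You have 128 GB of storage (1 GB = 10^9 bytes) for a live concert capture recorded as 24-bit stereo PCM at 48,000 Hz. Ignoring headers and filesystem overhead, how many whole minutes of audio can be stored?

7,407 minutes

Uncompressed byte rate = 48,000 × 3 × 2 = 288,000 bytes/s.
Capacity = 128 × 1,000,000,000 = 128,000,000,000 bytes.
128,000,000,000 / 288,000 ≈ 444444.44 s → 7,407 minutes.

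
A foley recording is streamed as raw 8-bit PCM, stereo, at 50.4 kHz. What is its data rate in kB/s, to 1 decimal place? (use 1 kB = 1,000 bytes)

100.8 kB/s

Bit rate = 50,400 × 8 × 2 = 806,400 bits/s.
806,400 / 8 = 100,800 B/s = 100.8 kB/s.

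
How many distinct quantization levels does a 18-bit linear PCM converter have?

262,144 levels

2^18 = 262,144.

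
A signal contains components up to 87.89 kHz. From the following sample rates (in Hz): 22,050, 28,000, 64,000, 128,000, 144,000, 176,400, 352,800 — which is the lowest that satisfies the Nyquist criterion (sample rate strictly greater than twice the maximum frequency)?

176,400 Hz

Need sample rate > 2 × 87,890 = 175,780 Hz.
Lowest listed rate above 175,780 Hz is 176,400 Hz.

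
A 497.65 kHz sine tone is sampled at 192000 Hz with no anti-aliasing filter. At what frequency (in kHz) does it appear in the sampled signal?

Nyquist = 192,000/2 = 96,000 Hz; 497,650 Hz exceeds it.
Alias = |497,650 − 3×192,000| = |497,650 − 576,000| = 78,350 Hz = 78.35 kHz.

78.35 kHz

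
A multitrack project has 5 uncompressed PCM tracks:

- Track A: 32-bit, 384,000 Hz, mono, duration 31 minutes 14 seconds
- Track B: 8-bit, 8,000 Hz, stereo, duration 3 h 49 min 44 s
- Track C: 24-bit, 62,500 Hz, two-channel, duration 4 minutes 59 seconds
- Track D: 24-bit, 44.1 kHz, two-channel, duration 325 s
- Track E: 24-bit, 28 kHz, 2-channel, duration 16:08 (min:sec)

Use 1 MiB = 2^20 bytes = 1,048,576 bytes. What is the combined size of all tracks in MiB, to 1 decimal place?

Track A: 31 minutes 14 seconds = 1,874 s; 384,000 × 1,874 × 4 × 1 = 2,878,464,000 bytes.
Track B: 3 h 49 min 44 s = 13,784 s; 8,000 × 13,784 × 1 × 2 = 220,544,000 bytes.
Track C: 4 minutes 59 seconds = 299 s; 62,500 × 299 × 3 × 2 = 112,125,000 bytes.
Track D: 44,100 × 325 × 3 × 2 = 85,995,000 bytes.
Track E: 16:08 (min:sec) = 968 s; 28,000 × 968 × 3 × 2 = 162,624,000 bytes.
Total = 3,459,752,000 bytes = 3299.5 MiB.

3299.5 MiB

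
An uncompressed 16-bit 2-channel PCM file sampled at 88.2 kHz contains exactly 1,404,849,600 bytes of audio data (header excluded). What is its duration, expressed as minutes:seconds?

Byte rate = 88,200 × 2 × 2 = 352,800 bytes/s.
Duration = 1,404,849,600 / 352,800 = 3,982 s.
3,982 s = 66:22.

66:22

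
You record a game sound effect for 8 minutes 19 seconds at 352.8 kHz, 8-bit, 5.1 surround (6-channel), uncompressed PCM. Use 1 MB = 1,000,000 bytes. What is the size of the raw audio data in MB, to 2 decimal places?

Duration = 8 minutes 19 seconds = 499 s.
Bytes = 352,800 samples/s × 499 s × 1 bytes/sample × 6 ch = 1,056,283,200 bytes.
1,056,283,200 / 1,000,000 = 1056.28 MB.

1056.28 MB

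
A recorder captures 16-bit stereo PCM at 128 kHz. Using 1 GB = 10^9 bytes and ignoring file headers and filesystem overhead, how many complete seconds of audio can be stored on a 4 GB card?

7,812 seconds

Uncompressed byte rate = 128,000 × 2 × 2 = 512,000 bytes/s.
Capacity = 4 × 1,000,000,000 = 4,000,000,000 bytes.
4,000,000,000 / 512,000 ≈ 7812.5 s → 7,812 seconds.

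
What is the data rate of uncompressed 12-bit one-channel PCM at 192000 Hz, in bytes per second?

288,000 bytes/s

Bit rate = 192,000 × 12 × 1 = 2,304,000 bits/s.
2,304,000 / 8 = 288,000 bytes/s.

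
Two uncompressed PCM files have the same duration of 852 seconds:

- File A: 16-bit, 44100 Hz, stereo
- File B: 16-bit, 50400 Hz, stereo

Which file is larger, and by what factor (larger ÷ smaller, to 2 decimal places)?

File B, by a factor of 1.14

File A: 44,100 × 2 × 2 = 176,400 bytes/s.
File B: 50,400 × 2 × 2 = 201,600 bytes/s.
File B is larger; ratio = 171,763,200 / 150,292,800 = 1.14.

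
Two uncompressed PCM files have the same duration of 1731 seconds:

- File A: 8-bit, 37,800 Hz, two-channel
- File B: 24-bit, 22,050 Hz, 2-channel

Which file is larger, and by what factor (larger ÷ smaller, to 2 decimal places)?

File B, by a factor of 1.75

File A: 37,800 × 1 × 2 = 75,600 bytes/s.
File B: 22,050 × 3 × 2 = 132,300 bytes/s.
File B is larger; ratio = 229,011,300 / 130,863,600 = 1.75.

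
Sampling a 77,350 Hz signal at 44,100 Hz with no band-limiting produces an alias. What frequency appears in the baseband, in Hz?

Nyquist = 44,100/2 = 22,050 Hz; 77,350 Hz exceeds it.
Alias = |77,350 − 2×44,100| = |77,350 − 88,200| = 10,850 Hz.

10,850 Hz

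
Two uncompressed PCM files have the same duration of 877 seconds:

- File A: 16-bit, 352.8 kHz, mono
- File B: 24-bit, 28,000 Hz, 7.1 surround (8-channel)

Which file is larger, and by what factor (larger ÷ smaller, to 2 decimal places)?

File A, by a factor of 1.05

File A: 352,800 × 2 × 1 = 705,600 bytes/s.
File B: 28,000 × 3 × 8 = 672,000 bytes/s.
File A is larger; ratio = 618,811,200 / 589,344,000 = 1.05.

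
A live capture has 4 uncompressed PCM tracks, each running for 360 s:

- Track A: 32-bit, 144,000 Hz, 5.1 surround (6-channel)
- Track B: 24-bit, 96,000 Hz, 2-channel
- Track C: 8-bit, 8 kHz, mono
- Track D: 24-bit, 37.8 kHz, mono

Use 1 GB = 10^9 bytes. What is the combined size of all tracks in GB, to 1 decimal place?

Track A: 144,000 × 360 × 4 × 6 = 1,244,160,000 bytes.
Track B: 96,000 × 360 × 3 × 2 = 207,360,000 bytes.
Track C: 8,000 × 360 × 1 × 1 = 2,880,000 bytes.
Track D: 37,800 × 360 × 3 × 1 = 40,824,000 bytes.
Total = 1,495,224,000 bytes = 1.5 GB.

1.5 GB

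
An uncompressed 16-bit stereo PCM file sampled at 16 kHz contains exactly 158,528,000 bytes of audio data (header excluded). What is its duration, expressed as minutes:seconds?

Byte rate = 16,000 × 2 × 2 = 64,000 bytes/s.
Duration = 158,528,000 / 64,000 = 2,477 s.
2,477 s = 41:17.

41:17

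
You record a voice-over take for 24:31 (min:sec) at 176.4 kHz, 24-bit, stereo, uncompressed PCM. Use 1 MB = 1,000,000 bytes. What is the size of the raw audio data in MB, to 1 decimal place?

1556.9 MB

Duration = 24:31 (min:sec) = 1,471 s.
Bytes = 176,400 samples/s × 1,471 s × 3 bytes/sample × 2 ch = 1,556,906,400 bytes.
1,556,906,400 / 1,000,000 = 1556.9 MB.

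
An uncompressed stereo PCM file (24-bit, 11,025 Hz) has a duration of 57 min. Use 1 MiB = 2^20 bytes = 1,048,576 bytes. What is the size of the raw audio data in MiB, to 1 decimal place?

Duration = 57 min = 3,420 s.
Bytes = 11,025 samples/s × 3,420 s × 3 bytes/sample × 2 ch = 226,233,000 bytes.
226,233,000 / 1,048,576 = 215.8 MiB.

215.8 MiB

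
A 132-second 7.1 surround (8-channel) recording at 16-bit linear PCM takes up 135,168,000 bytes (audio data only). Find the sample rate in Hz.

Bytes = sample_rate × seconds × bytes_per_sample × channels.
sample_rate = 135,168,000 / (132 × 2 × 8) = 135,168,000 / 2,112 = 64,000 Hz.

64,000 Hz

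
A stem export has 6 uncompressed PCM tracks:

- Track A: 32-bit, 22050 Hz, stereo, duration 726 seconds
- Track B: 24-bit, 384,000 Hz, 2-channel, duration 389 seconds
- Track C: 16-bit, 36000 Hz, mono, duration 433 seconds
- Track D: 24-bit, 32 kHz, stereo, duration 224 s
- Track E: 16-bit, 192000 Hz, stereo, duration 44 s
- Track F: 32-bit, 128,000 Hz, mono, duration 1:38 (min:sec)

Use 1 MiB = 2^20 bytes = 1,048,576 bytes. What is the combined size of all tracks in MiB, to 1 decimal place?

Track A: 22,050 × 726 × 4 × 2 = 128,066,400 bytes.
Track B: 384,000 × 389 × 3 × 2 = 896,256,000 bytes.
Track C: 36,000 × 433 × 2 × 1 = 31,176,000 bytes.
Track D: 32,000 × 224 × 3 × 2 = 43,008,000 bytes.
Track E: 192,000 × 44 × 2 × 2 = 33,792,000 bytes.
Track F: 1:38 (min:sec) = 98 s; 128,000 × 98 × 4 × 1 = 50,176,000 bytes.
Total = 1,182,474,400 bytes = 1127.7 MiB.

1127.7 MiB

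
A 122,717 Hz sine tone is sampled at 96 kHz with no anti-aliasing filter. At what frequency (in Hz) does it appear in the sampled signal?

26,717 Hz

Nyquist = 96,000/2 = 48,000 Hz; 122,717 Hz exceeds it.
Alias = |122,717 − 1×96,000| = |122,717 − 96,000| = 26,717 Hz.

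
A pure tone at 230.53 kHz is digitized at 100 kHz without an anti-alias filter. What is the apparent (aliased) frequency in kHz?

30.53 kHz

Nyquist = 100,000/2 = 50,000 Hz; 230,530 Hz exceeds it.
Alias = |230,530 − 2×100,000| = |230,530 − 200,000| = 30,530 Hz = 30.53 kHz.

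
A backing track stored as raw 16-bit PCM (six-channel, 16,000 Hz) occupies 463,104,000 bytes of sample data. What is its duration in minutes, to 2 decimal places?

Byte rate = 16,000 × 2 × 6 = 192,000 bytes/s.
Duration = 463,104,000 / 192,000 = 2,412 s.
2,412 s / 60 = 40.20 minutes.

40.20 minutes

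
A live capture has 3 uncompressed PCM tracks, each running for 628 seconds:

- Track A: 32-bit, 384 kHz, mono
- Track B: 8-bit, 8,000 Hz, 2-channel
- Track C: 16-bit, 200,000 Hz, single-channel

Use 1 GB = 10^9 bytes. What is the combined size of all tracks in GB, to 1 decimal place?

Track A: 384,000 × 628 × 4 × 1 = 964,608,000 bytes.
Track B: 8,000 × 628 × 1 × 2 = 10,048,000 bytes.
Track C: 200,000 × 628 × 2 × 1 = 251,200,000 bytes.
Total = 1,225,856,000 bytes = 1.2 GB.

1.2 GB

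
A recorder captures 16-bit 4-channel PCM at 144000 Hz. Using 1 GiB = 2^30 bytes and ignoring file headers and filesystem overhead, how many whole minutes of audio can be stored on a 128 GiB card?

Uncompressed byte rate = 144,000 × 2 × 4 = 1,152,000 bytes/s.
Capacity = 128 × 1,073,741,824 = 137,438,953,472 bytes.
137,438,953,472 / 1,152,000 ≈ 119304.65 s → 1,988 minutes.

1,988 minutes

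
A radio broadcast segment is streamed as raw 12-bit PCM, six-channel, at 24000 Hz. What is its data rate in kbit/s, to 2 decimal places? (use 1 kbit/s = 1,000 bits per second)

1728.00 kbit/s

Bit rate = 24,000 × 12 × 6 = 1,728,000 bits/s.
= 1728.00 kbit/s.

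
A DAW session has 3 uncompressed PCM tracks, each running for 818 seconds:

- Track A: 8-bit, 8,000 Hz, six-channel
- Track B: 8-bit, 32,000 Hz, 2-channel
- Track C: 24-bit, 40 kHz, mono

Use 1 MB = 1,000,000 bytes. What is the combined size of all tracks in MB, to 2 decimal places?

Track A: 8,000 × 818 × 1 × 6 = 39,264,000 bytes.
Track B: 32,000 × 818 × 1 × 2 = 52,352,000 bytes.
Track C: 40,000 × 818 × 3 × 1 = 98,160,000 bytes.
Total = 189,776,000 bytes = 189.78 MB.

189.78 MB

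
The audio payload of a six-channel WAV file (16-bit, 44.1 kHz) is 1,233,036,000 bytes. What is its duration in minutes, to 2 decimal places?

38.83 minutes

Byte rate = 44,100 × 2 × 6 = 529,200 bytes/s.
Duration = 1,233,036,000 / 529,200 = 2,330 s.
2,330 s / 60 = 38.83 minutes.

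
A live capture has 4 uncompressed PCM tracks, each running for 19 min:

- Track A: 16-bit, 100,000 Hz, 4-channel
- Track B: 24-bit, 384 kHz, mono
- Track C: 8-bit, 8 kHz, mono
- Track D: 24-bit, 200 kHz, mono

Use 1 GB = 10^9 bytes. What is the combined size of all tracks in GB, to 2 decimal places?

19 min = 1,140 s.
Track A: 100,000 × 1,140 × 2 × 4 = 912,000,000 bytes.
Track B: 384,000 × 1,140 × 3 × 1 = 1,313,280,000 bytes.
Track C: 8,000 × 1,140 × 1 × 1 = 9,120,000 bytes.
Track D: 200,000 × 1,140 × 3 × 1 = 684,000,000 bytes.
Total = 2,918,400,000 bytes = 2.92 GB.

2.92 GB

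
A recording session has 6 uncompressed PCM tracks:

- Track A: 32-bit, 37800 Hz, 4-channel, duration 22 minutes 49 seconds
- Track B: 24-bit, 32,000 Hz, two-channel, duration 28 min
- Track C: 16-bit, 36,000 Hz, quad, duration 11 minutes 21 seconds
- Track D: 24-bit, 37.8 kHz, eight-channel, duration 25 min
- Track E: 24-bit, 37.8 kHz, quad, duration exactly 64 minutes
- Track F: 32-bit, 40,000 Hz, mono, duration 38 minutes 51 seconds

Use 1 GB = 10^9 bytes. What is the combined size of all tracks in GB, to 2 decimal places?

4.82 GB

Track A: 22 minutes 49 seconds = 1,369 s; 37,800 × 1,369 × 4 × 4 = 827,971,200 bytes.
Track B: 28 min = 1,680 s; 32,000 × 1,680 × 3 × 2 = 322,560,000 bytes.
Track C: 11 minutes 21 seconds = 681 s; 36,000 × 681 × 2 × 4 = 196,128,000 bytes.
Track D: 25 min = 1,500 s; 37,800 × 1,500 × 3 × 8 = 1,360,800,000 bytes.
Track E: exactly 64 minutes = 3,840 s; 37,800 × 3,840 × 3 × 4 = 1,741,824,000 bytes.
Track F: 38 minutes 51 seconds = 2,331 s; 40,000 × 2,331 × 4 × 1 = 372,960,000 bytes.
Total = 4,822,243,200 bytes = 4.82 GB.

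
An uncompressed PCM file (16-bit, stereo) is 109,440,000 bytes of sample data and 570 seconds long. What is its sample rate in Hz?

48,000 Hz

Bytes = sample_rate × seconds × bytes_per_sample × channels.
sample_rate = 109,440,000 / (570 × 2 × 2) = 109,440,000 / 2,280 = 48,000 Hz.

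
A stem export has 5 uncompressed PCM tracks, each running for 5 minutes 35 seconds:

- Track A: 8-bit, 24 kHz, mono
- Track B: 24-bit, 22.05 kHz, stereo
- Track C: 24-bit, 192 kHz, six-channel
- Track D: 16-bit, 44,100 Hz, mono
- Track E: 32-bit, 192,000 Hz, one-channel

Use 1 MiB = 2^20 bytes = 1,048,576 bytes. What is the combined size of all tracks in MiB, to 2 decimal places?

1427.60 MiB

5 minutes 35 seconds = 335 s.
Track A: 24,000 × 335 × 1 × 1 = 8,040,000 bytes.
Track B: 22,050 × 335 × 3 × 2 = 44,320,500 bytes.
Track C: 192,000 × 335 × 3 × 6 = 1,157,760,000 bytes.
Track D: 44,100 × 335 × 2 × 1 = 29,547,000 bytes.
Track E: 192,000 × 335 × 4 × 1 = 257,280,000 bytes.
Total = 1,496,947,500 bytes = 1427.60 MiB.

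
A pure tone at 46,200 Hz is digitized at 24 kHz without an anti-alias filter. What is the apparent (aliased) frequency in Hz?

Nyquist = 24,000/2 = 12,000 Hz; 46,200 Hz exceeds it.
Alias = |46,200 − 2×24,000| = |46,200 − 48,000| = 1,800 Hz.

1,800 Hz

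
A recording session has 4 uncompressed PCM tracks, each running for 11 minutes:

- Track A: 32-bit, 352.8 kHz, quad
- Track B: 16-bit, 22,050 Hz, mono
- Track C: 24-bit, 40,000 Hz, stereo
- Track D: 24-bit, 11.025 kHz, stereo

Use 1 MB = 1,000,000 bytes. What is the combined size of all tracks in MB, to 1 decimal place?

11 minutes = 660 s.
Track A: 352,800 × 660 × 4 × 4 = 3,725,568,000 bytes.
Track B: 22,050 × 660 × 2 × 1 = 29,106,000 bytes.
Track C: 40,000 × 660 × 3 × 2 = 158,400,000 bytes.
Track D: 11,025 × 660 × 3 × 2 = 43,659,000 bytes.
Total = 3,956,733,000 bytes = 3956.7 MB.

3956.7 MB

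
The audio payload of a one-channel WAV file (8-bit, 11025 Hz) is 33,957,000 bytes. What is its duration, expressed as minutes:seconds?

Byte rate = 11,025 × 1 × 1 = 11,025 bytes/s.
Duration = 33,957,000 / 11,025 = 3,080 s.
3,080 s = 51:20.

51:20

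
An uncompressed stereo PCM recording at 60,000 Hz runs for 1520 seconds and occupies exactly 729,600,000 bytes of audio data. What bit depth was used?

Bytes per sample = 729,600,000 / (60,000 × 1,520 × 2) = 729,600,000 / 182,400,000 = 4.
Bit depth = 4 × 8 = 32 bits.

32 bits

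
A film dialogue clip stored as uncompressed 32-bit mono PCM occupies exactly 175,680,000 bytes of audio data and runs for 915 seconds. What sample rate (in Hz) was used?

Bytes = sample_rate × seconds × bytes_per_sample × channels.
sample_rate = 175,680,000 / (915 × 4 × 1) = 175,680,000 / 3,660 = 48,000 Hz.

48,000 Hz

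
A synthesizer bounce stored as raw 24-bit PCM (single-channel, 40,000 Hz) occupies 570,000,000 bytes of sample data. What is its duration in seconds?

Byte rate = 40,000 × 3 × 1 = 120,000 bytes/s.
Duration = 570,000,000 / 120,000 = 4,750 s.

4,750 seconds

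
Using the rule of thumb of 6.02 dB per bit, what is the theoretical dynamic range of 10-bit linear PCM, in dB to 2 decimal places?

10 × 6.02 = 60.20 dB.

60.20 dB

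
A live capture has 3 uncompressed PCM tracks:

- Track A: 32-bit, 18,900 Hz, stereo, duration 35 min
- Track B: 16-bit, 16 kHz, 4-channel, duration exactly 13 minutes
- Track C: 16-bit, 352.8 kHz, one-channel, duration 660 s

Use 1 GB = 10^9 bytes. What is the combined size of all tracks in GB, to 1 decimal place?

0.9 GB

Track A: 35 min = 2,100 s; 18,900 × 2,100 × 4 × 2 = 317,520,000 bytes.
Track B: exactly 13 minutes = 780 s; 16,000 × 780 × 2 × 4 = 99,840,000 bytes.
Track C: 352,800 × 660 × 2 × 1 = 465,696,000 bytes.
Total = 883,056,000 bytes = 0.9 GB.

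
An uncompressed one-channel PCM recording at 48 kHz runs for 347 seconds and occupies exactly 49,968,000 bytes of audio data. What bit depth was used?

24 bits

Bytes per sample = 49,968,000 / (48,000 × 347 × 1) = 49,968,000 / 16,656,000 = 3.
Bit depth = 3 × 8 = 24 bits.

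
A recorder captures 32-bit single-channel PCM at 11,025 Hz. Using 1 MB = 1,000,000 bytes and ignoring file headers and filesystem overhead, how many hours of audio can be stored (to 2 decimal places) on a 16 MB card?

0.10 hours

Uncompressed byte rate = 11,025 × 4 × 1 = 44,100 bytes/s.
Capacity = 16 × 1,000,000 = 16,000,000 bytes.
16,000,000 / 44,100 ≈ 362.81 s → 0.10 hours.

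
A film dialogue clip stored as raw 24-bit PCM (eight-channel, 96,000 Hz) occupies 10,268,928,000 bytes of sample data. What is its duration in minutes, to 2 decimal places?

74.28 minutes

Byte rate = 96,000 × 3 × 8 = 2,304,000 bytes/s.
Duration = 10,268,928,000 / 2,304,000 = 4,457 s.
4,457 s / 60 = 74.28 minutes.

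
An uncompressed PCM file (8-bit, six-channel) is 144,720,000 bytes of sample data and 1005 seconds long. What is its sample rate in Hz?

Bytes = sample_rate × seconds × bytes_per_sample × channels.
sample_rate = 144,720,000 / (1,005 × 1 × 6) = 144,720,000 / 6,030 = 24,000 Hz.

24,000 Hz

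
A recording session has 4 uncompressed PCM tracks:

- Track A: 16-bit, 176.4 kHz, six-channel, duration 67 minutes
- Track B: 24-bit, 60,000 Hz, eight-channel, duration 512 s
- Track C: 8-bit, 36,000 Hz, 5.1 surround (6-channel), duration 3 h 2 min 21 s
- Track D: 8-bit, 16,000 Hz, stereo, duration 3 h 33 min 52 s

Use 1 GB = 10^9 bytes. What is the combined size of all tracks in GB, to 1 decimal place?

12.0 GB

Track A: 67 minutes = 4,020 s; 176,400 × 4,020 × 2 × 6 = 8,509,536,000 bytes.
Track B: 60,000 × 512 × 3 × 8 = 737,280,000 bytes.
Track C: 3 h 2 min 21 s = 10,941 s; 36,000 × 10,941 × 1 × 6 = 2,363,256,000 bytes.
Track D: 3 h 33 min 52 s = 12,832 s; 16,000 × 12,832 × 1 × 2 = 410,624,000 bytes.
Total = 12,020,696,000 bytes = 12.0 GB.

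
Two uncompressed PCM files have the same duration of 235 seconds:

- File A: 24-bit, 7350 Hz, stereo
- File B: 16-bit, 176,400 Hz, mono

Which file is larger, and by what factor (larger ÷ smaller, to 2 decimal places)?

File B, by a factor of 8.00

File A: 7,350 × 3 × 2 = 44,100 bytes/s.
File B: 176,400 × 2 × 1 = 352,800 bytes/s.
File B is larger; ratio = 82,908,000 / 10,363,500 = 8.00.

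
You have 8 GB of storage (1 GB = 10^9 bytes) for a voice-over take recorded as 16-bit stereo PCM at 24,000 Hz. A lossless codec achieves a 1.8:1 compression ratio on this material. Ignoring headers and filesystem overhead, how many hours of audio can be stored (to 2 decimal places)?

41.67 hours

Uncompressed byte rate = 24,000 × 2 × 2 = 96,000 bytes/s.
After 1.8:1 compression, effective rate ≈ 53333.33 bytes/s.
Capacity = 8 × 1,000,000,000 = 8,000,000,000 bytes.
8,000,000,000 / effective rate ≈ 150000 s → 41.67 hours.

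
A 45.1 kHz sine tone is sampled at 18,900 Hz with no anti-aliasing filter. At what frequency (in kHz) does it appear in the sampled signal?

7.3 kHz

Nyquist = 18,900/2 = 9,450 Hz; 45,100 Hz exceeds it.
Alias = |45,100 − 2×18,900| = |45,100 − 37,800| = 7,300 Hz = 7.3 kHz.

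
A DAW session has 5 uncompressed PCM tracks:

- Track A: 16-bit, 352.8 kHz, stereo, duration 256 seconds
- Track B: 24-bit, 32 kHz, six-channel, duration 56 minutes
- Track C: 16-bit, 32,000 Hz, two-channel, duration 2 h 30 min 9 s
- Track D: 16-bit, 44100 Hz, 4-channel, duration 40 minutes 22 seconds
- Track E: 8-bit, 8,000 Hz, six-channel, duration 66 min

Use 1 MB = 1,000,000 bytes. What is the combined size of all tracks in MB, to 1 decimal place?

4494.3 MB

Track A: 352,800 × 256 × 2 × 2 = 361,267,200 bytes.
Track B: 56 minutes = 3,360 s; 32,000 × 3,360 × 3 × 6 = 1,935,360,000 bytes.
Track C: 2 h 30 min 9 s = 9,009 s; 32,000 × 9,009 × 2 × 2 = 1,153,152,000 bytes.
Track D: 40 minutes 22 seconds = 2,422 s; 44,100 × 2,422 × 2 × 4 = 854,481,600 bytes.
Track E: 66 min = 3,960 s; 8,000 × 3,960 × 1 × 6 = 190,080,000 bytes.
Total = 4,494,340,800 bytes = 4494.3 MB.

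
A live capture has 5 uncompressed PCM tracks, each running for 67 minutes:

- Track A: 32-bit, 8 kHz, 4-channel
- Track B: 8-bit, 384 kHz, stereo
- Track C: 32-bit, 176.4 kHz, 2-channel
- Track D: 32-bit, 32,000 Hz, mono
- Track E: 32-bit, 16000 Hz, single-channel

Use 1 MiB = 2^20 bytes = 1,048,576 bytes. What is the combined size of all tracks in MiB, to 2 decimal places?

9581.36 MiB

67 minutes = 4,020 s.
Track A: 8,000 × 4,020 × 4 × 4 = 514,560,000 bytes.
Track B: 384,000 × 4,020 × 1 × 2 = 3,087,360,000 bytes.
Track C: 176,400 × 4,020 × 4 × 2 = 5,673,024,000 bytes.
Track D: 32,000 × 4,020 × 4 × 1 = 514,560,000 bytes.
Track E: 16,000 × 4,020 × 4 × 1 = 257,280,000 bytes.
Total = 10,046,784,000 bytes = 9581.36 MiB.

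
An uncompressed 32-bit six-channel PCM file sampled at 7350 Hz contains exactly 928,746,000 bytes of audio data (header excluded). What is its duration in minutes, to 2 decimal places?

Byte rate = 7,350 × 4 × 6 = 176,400 bytes/s.
Duration = 928,746,000 / 176,400 = 5,265 s.
5,265 s / 60 = 87.75 minutes.

87.75 minutes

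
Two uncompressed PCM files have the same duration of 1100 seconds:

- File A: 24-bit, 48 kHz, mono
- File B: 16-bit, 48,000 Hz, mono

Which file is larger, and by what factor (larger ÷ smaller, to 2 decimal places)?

File A, by a factor of 1.50

File A: 48,000 × 3 × 1 = 144,000 bytes/s.
File B: 48,000 × 2 × 1 = 96,000 bytes/s.
File A is larger; ratio = 158,400,000 / 105,600,000 = 1.50.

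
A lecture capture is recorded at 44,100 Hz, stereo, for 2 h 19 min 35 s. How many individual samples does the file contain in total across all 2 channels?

2 h 19 min 35 s = 8,375 s.
44,100 × 8,375 s × 2 ch = 738,675,000 samples.

738,675,000 samples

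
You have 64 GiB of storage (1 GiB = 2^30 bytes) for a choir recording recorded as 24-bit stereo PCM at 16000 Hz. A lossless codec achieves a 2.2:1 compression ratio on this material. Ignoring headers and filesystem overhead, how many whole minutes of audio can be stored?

26,247 minutes

Uncompressed byte rate = 16,000 × 3 × 2 = 96,000 bytes/s.
After 2.2:1 compression, effective rate ≈ 43636.36 bytes/s.
Capacity = 64 × 1,073,741,824 = 68,719,476,736 bytes.
68,719,476,736 / effective rate ≈ 1574821.34 s → 26,247 minutes.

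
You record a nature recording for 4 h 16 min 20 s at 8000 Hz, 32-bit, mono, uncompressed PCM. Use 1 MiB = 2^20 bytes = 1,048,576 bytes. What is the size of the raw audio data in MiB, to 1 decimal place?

469.4 MiB

Duration = 4 h 16 min 20 s = 15,380 s.
Bytes = 8,000 samples/s × 15,380 s × 4 bytes/sample × 1 ch = 492,160,000 bytes.
492,160,000 / 1,048,576 = 469.4 MiB.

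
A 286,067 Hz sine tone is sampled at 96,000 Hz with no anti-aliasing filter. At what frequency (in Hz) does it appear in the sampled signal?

1,933 Hz

Nyquist = 96,000/2 = 48,000 Hz; 286,067 Hz exceeds it.
Alias = |286,067 − 3×96,000| = |286,067 − 288,000| = 1,933 Hz.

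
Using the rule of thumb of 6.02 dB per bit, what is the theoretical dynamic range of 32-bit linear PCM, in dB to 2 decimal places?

32 × 6.02 = 192.64 dB.

192.64 dB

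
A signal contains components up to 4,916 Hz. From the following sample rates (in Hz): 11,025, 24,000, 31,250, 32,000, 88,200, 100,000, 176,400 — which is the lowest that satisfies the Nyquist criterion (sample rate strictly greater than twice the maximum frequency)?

11,025 Hz

Need sample rate > 2 × 4,916 = 9,832 Hz.
Lowest listed rate above 9,832 Hz is 11,025 Hz.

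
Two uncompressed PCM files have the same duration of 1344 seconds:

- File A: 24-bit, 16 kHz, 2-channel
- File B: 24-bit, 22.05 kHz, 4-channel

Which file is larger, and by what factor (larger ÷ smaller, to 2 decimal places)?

File A: 16,000 × 3 × 2 = 96,000 bytes/s.
File B: 22,050 × 3 × 4 = 264,600 bytes/s.
File B is larger; ratio = 355,622,400 / 129,024,000 = 2.76.

File B, by a factor of 2.76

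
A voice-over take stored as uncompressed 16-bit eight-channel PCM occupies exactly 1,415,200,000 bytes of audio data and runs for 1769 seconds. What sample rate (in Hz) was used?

Bytes = sample_rate × seconds × bytes_per_sample × channels.
sample_rate = 1,415,200,000 / (1,769 × 2 × 8) = 1,415,200,000 / 28,304 = 50,000 Hz.

50,000 Hz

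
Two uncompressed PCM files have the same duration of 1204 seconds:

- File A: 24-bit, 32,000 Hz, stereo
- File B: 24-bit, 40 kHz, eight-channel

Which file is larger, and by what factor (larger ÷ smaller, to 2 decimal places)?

File B, by a factor of 5.00

File A: 32,000 × 3 × 2 = 192,000 bytes/s.
File B: 40,000 × 3 × 8 = 960,000 bytes/s.
File B is larger; ratio = 1,155,840,000 / 231,168,000 = 5.00.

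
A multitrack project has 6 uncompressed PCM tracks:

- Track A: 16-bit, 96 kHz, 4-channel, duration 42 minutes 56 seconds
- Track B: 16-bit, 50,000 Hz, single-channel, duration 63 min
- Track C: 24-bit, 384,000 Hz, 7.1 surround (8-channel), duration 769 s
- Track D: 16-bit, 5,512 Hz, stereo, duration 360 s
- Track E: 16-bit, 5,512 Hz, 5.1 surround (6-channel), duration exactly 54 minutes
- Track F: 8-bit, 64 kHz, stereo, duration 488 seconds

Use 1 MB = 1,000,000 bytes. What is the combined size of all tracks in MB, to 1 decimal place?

Track A: 42 minutes 56 seconds = 2,576 s; 96,000 × 2,576 × 2 × 4 = 1,978,368,000 bytes.
Track B: 63 min = 3,780 s; 50,000 × 3,780 × 2 × 1 = 378,000,000 bytes.
Track C: 384,000 × 769 × 3 × 8 = 7,087,104,000 bytes.
Track D: 5,512 × 360 × 2 × 2 = 7,937,280 bytes.
Track E: exactly 54 minutes = 3,240 s; 5,512 × 3,240 × 2 × 6 = 214,306,560 bytes.
Track F: 64,000 × 488 × 1 × 2 = 62,464,000 bytes.
Total = 9,728,179,840 bytes = 9728.2 MB.

9728.2 MB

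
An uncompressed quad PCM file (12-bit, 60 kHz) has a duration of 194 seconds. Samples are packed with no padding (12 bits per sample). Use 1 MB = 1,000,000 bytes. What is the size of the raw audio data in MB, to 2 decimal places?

69.84 MB

Bits = 60,000 × 194 × 12 × 4 = 558,720,000 bits = 69,840,000 bytes.
69,840,000 / 1,000,000 = 69.84 MB.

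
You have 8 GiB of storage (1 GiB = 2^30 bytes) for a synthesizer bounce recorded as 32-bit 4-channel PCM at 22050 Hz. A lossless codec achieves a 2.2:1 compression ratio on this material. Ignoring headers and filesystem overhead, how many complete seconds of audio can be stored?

Uncompressed byte rate = 22,050 × 4 × 4 = 352,800 bytes/s.
After 2.2:1 compression, effective rate ≈ 160363.64 bytes/s.
Capacity = 8 × 1,073,741,824 = 8,589,934,592 bytes.
8,589,934,592 / effective rate ≈ 53565.35 s → 53,565 seconds.

53,565 seconds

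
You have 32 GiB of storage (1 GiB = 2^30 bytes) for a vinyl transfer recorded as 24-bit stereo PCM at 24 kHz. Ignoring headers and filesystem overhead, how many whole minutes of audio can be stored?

Uncompressed byte rate = 24,000 × 3 × 2 = 144,000 bytes/s.
Capacity = 32 × 1,073,741,824 = 34,359,738,368 bytes.
34,359,738,368 / 144,000 ≈ 238609.29 s → 3,976 minutes.

3,976 minutes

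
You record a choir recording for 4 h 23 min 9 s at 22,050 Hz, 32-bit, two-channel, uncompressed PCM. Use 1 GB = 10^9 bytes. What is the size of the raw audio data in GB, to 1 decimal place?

2.8 GB

Duration = 4 h 23 min 9 s = 15,789 s.
Bytes = 22,050 samples/s × 15,789 s × 4 bytes/sample × 2 ch = 2,785,179,600 bytes.
2,785,179,600 / 1,000,000,000 = 2.8 GB.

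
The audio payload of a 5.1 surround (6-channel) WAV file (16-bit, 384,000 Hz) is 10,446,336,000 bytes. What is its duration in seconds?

Byte rate = 384,000 × 2 × 6 = 4,608,000 bytes/s.
Duration = 10,446,336,000 / 4,608,000 = 2,267 s.

2,267 seconds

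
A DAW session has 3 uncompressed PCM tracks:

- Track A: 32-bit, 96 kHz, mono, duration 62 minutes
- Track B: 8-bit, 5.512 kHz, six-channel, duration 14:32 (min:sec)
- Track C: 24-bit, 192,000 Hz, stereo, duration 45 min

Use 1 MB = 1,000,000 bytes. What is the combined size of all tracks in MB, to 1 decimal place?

Track A: 62 minutes = 3,720 s; 96,000 × 3,720 × 4 × 1 = 1,428,480,000 bytes.
Track B: 14:32 (min:sec) = 872 s; 5,512 × 872 × 1 × 6 = 28,838,784 bytes.
Track C: 45 min = 2,700 s; 192,000 × 2,700 × 3 × 2 = 3,110,400,000 bytes.
Total = 4,567,718,784 bytes = 4567.7 MB.

4567.7 MB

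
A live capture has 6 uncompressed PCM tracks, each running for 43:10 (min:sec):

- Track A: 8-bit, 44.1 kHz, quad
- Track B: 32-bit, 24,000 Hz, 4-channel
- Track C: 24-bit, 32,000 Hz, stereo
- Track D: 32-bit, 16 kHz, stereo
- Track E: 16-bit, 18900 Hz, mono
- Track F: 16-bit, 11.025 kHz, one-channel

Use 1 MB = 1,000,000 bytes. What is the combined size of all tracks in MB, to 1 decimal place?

43:10 (min:sec) = 2,590 s.
Track A: 44,100 × 2,590 × 1 × 4 = 456,876,000 bytes.
Track B: 24,000 × 2,590 × 4 × 4 = 994,560,000 bytes.
Track C: 32,000 × 2,590 × 3 × 2 = 497,280,000 bytes.
Track D: 16,000 × 2,590 × 4 × 2 = 331,520,000 bytes.
Track E: 18,900 × 2,590 × 2 × 1 = 97,902,000 bytes.
Track F: 11,025 × 2,590 × 2 × 1 = 57,109,500 bytes.
Total = 2,435,247,500 bytes = 2435.2 MB.

2435.2 MB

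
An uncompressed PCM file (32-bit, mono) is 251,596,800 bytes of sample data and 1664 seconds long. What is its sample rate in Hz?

37,800 Hz

Bytes = sample_rate × seconds × bytes_per_sample × channels.
sample_rate = 251,596,800 / (1,664 × 4 × 1) = 251,596,800 / 6,656 = 37,800 Hz.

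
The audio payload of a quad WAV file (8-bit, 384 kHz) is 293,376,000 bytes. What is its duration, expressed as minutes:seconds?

3:11

Byte rate = 384,000 × 1 × 4 = 1,536,000 bytes/s.
Duration = 293,376,000 / 1,536,000 = 191 s.
191 s = 3:11.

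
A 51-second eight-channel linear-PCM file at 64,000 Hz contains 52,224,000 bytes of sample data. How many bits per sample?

16 bits

Bytes per sample = 52,224,000 / (64,000 × 51 × 8) = 52,224,000 / 26,112,000 = 2.
Bit depth = 2 × 8 = 16 bits.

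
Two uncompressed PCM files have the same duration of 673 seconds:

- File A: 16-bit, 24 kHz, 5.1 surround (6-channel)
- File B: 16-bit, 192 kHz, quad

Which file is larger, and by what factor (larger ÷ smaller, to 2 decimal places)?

File B, by a factor of 5.33

File A: 24,000 × 2 × 6 = 288,000 bytes/s.
File B: 192,000 × 2 × 4 = 1,536,000 bytes/s.
File B is larger; ratio = 1,033,728,000 / 193,824,000 = 5.33.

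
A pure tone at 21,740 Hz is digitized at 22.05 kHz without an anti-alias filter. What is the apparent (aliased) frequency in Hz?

Nyquist = 22,050/2 = 11,025 Hz; 21,740 Hz exceeds it.
Alias = |21,740 − 1×22,050| = |21,740 − 22,050| = 310 Hz.

310 Hz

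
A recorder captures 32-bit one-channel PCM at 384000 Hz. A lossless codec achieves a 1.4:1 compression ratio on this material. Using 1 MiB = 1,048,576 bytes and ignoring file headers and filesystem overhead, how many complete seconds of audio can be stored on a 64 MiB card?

Uncompressed byte rate = 384,000 × 4 × 1 = 1,536,000 bytes/s.
After 1.4:1 compression, effective rate ≈ 1097142.86 bytes/s.
Capacity = 64 × 1,048,576 = 67,108,864 bytes.
67,108,864 / effective rate ≈ 61.17 s → 61 seconds.

61 seconds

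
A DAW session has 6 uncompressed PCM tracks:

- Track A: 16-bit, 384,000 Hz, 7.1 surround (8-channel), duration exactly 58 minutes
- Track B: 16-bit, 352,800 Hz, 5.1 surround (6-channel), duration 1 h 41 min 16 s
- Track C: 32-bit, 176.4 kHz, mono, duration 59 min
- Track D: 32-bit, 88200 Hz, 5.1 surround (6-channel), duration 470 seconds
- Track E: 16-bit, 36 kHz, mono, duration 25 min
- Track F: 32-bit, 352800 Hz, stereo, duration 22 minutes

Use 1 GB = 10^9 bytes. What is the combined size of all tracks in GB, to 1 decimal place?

54.4 GB

Track A: exactly 58 minutes = 3,480 s; 384,000 × 3,480 × 2 × 8 = 21,381,120,000 bytes.
Track B: 1 h 41 min 16 s = 6,076 s; 352,800 × 6,076 × 2 × 6 = 25,723,353,600 bytes.
Track C: 59 min = 3,540 s; 176,400 × 3,540 × 4 × 1 = 2,497,824,000 bytes.
Track D: 88,200 × 470 × 4 × 6 = 994,896,000 bytes.
Track E: 25 min = 1,500 s; 36,000 × 1,500 × 2 × 1 = 108,000,000 bytes.
Track F: 22 minutes = 1,320 s; 352,800 × 1,320 × 4 × 2 = 3,725,568,000 bytes.
Total = 54,430,761,600 bytes = 54.4 GB.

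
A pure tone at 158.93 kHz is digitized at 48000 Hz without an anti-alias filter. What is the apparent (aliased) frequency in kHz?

14.93 kHz

Nyquist = 48,000/2 = 24,000 Hz; 158,930 Hz exceeds it.
Alias = |158,930 − 3×48,000| = |158,930 − 144,000| = 14,930 Hz = 14.93 kHz.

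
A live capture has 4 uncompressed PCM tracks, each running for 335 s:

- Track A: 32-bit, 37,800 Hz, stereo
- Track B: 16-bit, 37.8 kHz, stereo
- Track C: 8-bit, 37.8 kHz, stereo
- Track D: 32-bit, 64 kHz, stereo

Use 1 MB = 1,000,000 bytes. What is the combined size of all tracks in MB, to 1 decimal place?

Track A: 37,800 × 335 × 4 × 2 = 101,304,000 bytes.
Track B: 37,800 × 335 × 2 × 2 = 50,652,000 bytes.
Track C: 37,800 × 335 × 1 × 2 = 25,326,000 bytes.
Track D: 64,000 × 335 × 4 × 2 = 171,520,000 bytes.
Total = 348,802,000 bytes = 348.8 MB.

348.8 MB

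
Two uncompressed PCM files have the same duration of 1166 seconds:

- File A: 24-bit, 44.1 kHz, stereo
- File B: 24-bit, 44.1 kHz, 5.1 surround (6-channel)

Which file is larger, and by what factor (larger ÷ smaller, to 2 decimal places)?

File B, by a factor of 3.00

File A: 44,100 × 3 × 2 = 264,600 bytes/s.
File B: 44,100 × 3 × 6 = 793,800 bytes/s.
File B is larger; ratio = 925,570,800 / 308,523,600 = 3.00.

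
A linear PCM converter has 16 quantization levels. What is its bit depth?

4 bits

log2(16) = 4.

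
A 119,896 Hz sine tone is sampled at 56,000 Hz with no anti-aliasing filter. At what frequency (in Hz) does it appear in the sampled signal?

Nyquist = 56,000/2 = 28,000 Hz; 119,896 Hz exceeds it.
Alias = |119,896 − 2×56,000| = |119,896 − 112,000| = 7,896 Hz.

7,896 Hz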